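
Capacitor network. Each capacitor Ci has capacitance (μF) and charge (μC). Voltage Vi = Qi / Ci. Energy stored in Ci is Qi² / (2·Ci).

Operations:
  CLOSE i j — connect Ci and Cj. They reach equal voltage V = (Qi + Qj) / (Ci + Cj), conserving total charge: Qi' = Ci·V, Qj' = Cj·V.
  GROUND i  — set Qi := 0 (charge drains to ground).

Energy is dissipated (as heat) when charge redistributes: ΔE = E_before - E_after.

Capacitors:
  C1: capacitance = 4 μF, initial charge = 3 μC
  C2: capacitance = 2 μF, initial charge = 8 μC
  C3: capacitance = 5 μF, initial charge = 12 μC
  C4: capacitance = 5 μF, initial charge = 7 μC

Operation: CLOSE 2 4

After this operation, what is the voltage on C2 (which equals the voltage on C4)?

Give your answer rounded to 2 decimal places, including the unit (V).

Answer: 2.14 V

Derivation:
Initial: C1(4μF, Q=3μC, V=0.75V), C2(2μF, Q=8μC, V=4.00V), C3(5μF, Q=12μC, V=2.40V), C4(5μF, Q=7μC, V=1.40V)
Op 1: CLOSE 2-4: Q_total=15.00, C_total=7.00, V=2.14; Q2=4.29, Q4=10.71; dissipated=4.829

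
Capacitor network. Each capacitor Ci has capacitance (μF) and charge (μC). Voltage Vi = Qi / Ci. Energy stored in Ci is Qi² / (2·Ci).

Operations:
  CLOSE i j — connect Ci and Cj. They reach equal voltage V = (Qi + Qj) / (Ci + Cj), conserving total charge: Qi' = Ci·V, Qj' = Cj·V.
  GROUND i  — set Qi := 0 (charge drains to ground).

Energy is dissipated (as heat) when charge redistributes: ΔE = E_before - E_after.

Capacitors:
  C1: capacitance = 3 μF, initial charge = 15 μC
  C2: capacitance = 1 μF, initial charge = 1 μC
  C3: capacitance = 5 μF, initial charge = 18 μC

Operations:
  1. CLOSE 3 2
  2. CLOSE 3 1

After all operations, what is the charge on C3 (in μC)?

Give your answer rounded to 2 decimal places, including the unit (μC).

Initial: C1(3μF, Q=15μC, V=5.00V), C2(1μF, Q=1μC, V=1.00V), C3(5μF, Q=18μC, V=3.60V)
Op 1: CLOSE 3-2: Q_total=19.00, C_total=6.00, V=3.17; Q3=15.83, Q2=3.17; dissipated=2.817
Op 2: CLOSE 3-1: Q_total=30.83, C_total=8.00, V=3.85; Q3=19.27, Q1=11.56; dissipated=3.151
Final charges: Q1=11.56, Q2=3.17, Q3=19.27

Answer: 19.27 μC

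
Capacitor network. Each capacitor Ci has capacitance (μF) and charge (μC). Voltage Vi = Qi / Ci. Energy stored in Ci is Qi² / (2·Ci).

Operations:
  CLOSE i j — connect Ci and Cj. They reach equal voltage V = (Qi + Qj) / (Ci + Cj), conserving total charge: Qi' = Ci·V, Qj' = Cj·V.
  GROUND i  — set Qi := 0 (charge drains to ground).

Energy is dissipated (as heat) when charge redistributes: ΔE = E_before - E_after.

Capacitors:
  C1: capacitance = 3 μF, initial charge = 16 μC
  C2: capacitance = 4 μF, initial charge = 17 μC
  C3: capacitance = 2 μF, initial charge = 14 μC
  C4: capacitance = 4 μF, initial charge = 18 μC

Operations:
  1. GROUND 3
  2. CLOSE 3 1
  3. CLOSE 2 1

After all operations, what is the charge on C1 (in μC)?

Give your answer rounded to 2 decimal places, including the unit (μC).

Initial: C1(3μF, Q=16μC, V=5.33V), C2(4μF, Q=17μC, V=4.25V), C3(2μF, Q=14μC, V=7.00V), C4(4μF, Q=18μC, V=4.50V)
Op 1: GROUND 3: Q3=0; energy lost=49.000
Op 2: CLOSE 3-1: Q_total=16.00, C_total=5.00, V=3.20; Q3=6.40, Q1=9.60; dissipated=17.067
Op 3: CLOSE 2-1: Q_total=26.60, C_total=7.00, V=3.80; Q2=15.20, Q1=11.40; dissipated=0.945
Final charges: Q1=11.40, Q2=15.20, Q3=6.40, Q4=18.00

Answer: 11.40 μC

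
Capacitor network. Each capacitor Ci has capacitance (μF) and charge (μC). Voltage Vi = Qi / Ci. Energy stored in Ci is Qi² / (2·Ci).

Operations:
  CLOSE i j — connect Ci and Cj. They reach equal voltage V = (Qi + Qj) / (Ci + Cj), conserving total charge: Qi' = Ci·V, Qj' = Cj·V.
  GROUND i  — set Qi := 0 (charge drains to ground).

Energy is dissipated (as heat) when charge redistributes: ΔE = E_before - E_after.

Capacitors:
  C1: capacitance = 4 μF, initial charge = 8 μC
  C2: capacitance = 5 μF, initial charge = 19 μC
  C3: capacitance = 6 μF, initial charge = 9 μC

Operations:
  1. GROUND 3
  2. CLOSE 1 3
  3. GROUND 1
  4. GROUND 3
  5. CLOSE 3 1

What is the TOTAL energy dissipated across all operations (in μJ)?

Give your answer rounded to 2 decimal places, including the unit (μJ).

Initial: C1(4μF, Q=8μC, V=2.00V), C2(5μF, Q=19μC, V=3.80V), C3(6μF, Q=9μC, V=1.50V)
Op 1: GROUND 3: Q3=0; energy lost=6.750
Op 2: CLOSE 1-3: Q_total=8.00, C_total=10.00, V=0.80; Q1=3.20, Q3=4.80; dissipated=4.800
Op 3: GROUND 1: Q1=0; energy lost=1.280
Op 4: GROUND 3: Q3=0; energy lost=1.920
Op 5: CLOSE 3-1: Q_total=0.00, C_total=10.00, V=0.00; Q3=0.00, Q1=0.00; dissipated=0.000
Total dissipated: 14.750 μJ

Answer: 14.75 μJ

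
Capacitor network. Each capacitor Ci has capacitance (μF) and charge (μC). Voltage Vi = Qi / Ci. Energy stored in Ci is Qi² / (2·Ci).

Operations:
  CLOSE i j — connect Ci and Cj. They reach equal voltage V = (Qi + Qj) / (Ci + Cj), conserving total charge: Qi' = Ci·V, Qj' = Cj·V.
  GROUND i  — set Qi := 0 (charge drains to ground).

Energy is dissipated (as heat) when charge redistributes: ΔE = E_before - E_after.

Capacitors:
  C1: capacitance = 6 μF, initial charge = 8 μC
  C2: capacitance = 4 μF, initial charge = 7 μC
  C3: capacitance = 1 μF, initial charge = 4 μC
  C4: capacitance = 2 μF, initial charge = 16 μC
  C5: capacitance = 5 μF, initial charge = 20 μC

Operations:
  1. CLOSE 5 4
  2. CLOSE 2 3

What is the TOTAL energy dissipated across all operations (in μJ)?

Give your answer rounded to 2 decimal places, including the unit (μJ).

Initial: C1(6μF, Q=8μC, V=1.33V), C2(4μF, Q=7μC, V=1.75V), C3(1μF, Q=4μC, V=4.00V), C4(2μF, Q=16μC, V=8.00V), C5(5μF, Q=20μC, V=4.00V)
Op 1: CLOSE 5-4: Q_total=36.00, C_total=7.00, V=5.14; Q5=25.71, Q4=10.29; dissipated=11.429
Op 2: CLOSE 2-3: Q_total=11.00, C_total=5.00, V=2.20; Q2=8.80, Q3=2.20; dissipated=2.025
Total dissipated: 13.454 μJ

Answer: 13.45 μJ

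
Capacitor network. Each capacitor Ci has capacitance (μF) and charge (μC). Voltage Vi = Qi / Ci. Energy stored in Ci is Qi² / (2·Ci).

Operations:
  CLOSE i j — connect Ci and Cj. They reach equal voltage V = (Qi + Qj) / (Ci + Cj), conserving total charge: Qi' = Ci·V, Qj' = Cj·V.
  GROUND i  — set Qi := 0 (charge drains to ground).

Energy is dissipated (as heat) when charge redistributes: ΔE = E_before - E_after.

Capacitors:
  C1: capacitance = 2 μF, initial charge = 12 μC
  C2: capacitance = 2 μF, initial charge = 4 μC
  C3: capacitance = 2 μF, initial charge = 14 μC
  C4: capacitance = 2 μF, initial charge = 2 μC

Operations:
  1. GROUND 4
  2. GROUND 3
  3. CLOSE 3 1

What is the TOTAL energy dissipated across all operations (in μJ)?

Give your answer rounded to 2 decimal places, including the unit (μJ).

Answer: 68.00 μJ

Derivation:
Initial: C1(2μF, Q=12μC, V=6.00V), C2(2μF, Q=4μC, V=2.00V), C3(2μF, Q=14μC, V=7.00V), C4(2μF, Q=2μC, V=1.00V)
Op 1: GROUND 4: Q4=0; energy lost=1.000
Op 2: GROUND 3: Q3=0; energy lost=49.000
Op 3: CLOSE 3-1: Q_total=12.00, C_total=4.00, V=3.00; Q3=6.00, Q1=6.00; dissipated=18.000
Total dissipated: 68.000 μJ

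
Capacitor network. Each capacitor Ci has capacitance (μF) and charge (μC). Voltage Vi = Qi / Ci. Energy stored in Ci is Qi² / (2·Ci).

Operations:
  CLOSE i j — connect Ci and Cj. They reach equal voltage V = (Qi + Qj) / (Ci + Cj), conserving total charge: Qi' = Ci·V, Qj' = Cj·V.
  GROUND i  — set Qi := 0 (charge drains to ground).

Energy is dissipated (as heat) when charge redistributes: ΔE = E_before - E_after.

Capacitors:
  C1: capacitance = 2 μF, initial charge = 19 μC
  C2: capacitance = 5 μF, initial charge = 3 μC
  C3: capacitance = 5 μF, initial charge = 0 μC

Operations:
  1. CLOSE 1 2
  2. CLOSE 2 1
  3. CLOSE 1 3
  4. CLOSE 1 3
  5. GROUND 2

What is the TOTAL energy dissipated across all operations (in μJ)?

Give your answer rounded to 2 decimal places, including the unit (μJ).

Answer: 88.33 μJ

Derivation:
Initial: C1(2μF, Q=19μC, V=9.50V), C2(5μF, Q=3μC, V=0.60V), C3(5μF, Q=0μC, V=0.00V)
Op 1: CLOSE 1-2: Q_total=22.00, C_total=7.00, V=3.14; Q1=6.29, Q2=15.71; dissipated=56.579
Op 2: CLOSE 2-1: Q_total=22.00, C_total=7.00, V=3.14; Q2=15.71, Q1=6.29; dissipated=0.000
Op 3: CLOSE 1-3: Q_total=6.29, C_total=7.00, V=0.90; Q1=1.80, Q3=4.49; dissipated=7.055
Op 4: CLOSE 1-3: Q_total=6.29, C_total=7.00, V=0.90; Q1=1.80, Q3=4.49; dissipated=0.000
Op 5: GROUND 2: Q2=0; energy lost=24.694
Total dissipated: 88.328 μJ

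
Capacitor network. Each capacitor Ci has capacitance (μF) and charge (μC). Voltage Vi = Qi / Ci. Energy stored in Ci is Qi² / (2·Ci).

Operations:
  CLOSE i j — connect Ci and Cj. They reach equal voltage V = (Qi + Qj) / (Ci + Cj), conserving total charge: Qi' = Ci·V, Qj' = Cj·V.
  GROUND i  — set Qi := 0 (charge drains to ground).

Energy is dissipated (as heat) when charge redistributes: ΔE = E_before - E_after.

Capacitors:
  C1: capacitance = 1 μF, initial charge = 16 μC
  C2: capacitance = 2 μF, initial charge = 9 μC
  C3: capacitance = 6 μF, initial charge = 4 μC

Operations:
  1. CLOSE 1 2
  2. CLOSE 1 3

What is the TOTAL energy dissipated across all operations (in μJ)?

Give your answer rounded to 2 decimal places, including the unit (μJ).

Initial: C1(1μF, Q=16μC, V=16.00V), C2(2μF, Q=9μC, V=4.50V), C3(6μF, Q=4μC, V=0.67V)
Op 1: CLOSE 1-2: Q_total=25.00, C_total=3.00, V=8.33; Q1=8.33, Q2=16.67; dissipated=44.083
Op 2: CLOSE 1-3: Q_total=12.33, C_total=7.00, V=1.76; Q1=1.76, Q3=10.57; dissipated=25.190
Total dissipated: 69.274 μJ

Answer: 69.27 μJ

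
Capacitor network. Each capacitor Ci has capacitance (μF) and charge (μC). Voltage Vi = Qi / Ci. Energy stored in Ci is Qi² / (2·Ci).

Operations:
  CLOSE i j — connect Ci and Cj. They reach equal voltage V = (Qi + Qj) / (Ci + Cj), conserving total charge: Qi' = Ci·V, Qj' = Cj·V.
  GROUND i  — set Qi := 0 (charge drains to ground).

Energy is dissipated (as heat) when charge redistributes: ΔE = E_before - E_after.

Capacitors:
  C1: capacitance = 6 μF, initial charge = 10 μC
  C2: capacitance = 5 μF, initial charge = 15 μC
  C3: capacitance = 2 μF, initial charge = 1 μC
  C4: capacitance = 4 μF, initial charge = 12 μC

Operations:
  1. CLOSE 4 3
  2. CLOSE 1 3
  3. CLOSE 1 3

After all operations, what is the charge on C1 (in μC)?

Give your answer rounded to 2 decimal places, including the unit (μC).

Answer: 10.75 μC

Derivation:
Initial: C1(6μF, Q=10μC, V=1.67V), C2(5μF, Q=15μC, V=3.00V), C3(2μF, Q=1μC, V=0.50V), C4(4μF, Q=12μC, V=3.00V)
Op 1: CLOSE 4-3: Q_total=13.00, C_total=6.00, V=2.17; Q4=8.67, Q3=4.33; dissipated=4.167
Op 2: CLOSE 1-3: Q_total=14.33, C_total=8.00, V=1.79; Q1=10.75, Q3=3.58; dissipated=0.188
Op 3: CLOSE 1-3: Q_total=14.33, C_total=8.00, V=1.79; Q1=10.75, Q3=3.58; dissipated=0.000
Final charges: Q1=10.75, Q2=15.00, Q3=3.58, Q4=8.67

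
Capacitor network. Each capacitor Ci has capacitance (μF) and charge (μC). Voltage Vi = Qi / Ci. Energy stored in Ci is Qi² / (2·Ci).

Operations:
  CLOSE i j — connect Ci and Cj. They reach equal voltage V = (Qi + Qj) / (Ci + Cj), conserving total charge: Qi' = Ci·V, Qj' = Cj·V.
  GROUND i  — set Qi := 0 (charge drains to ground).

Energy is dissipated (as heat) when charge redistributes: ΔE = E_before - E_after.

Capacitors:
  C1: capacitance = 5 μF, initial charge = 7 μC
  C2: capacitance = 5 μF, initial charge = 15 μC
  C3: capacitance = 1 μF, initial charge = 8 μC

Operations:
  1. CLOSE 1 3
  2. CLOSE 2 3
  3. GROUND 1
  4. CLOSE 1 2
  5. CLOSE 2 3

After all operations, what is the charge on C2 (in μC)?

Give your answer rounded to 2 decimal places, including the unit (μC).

Answer: 8.51 μC

Derivation:
Initial: C1(5μF, Q=7μC, V=1.40V), C2(5μF, Q=15μC, V=3.00V), C3(1μF, Q=8μC, V=8.00V)
Op 1: CLOSE 1-3: Q_total=15.00, C_total=6.00, V=2.50; Q1=12.50, Q3=2.50; dissipated=18.150
Op 2: CLOSE 2-3: Q_total=17.50, C_total=6.00, V=2.92; Q2=14.58, Q3=2.92; dissipated=0.104
Op 3: GROUND 1: Q1=0; energy lost=15.625
Op 4: CLOSE 1-2: Q_total=14.58, C_total=10.00, V=1.46; Q1=7.29, Q2=7.29; dissipated=10.634
Op 5: CLOSE 2-3: Q_total=10.21, C_total=6.00, V=1.70; Q2=8.51, Q3=1.70; dissipated=0.886
Final charges: Q1=7.29, Q2=8.51, Q3=1.70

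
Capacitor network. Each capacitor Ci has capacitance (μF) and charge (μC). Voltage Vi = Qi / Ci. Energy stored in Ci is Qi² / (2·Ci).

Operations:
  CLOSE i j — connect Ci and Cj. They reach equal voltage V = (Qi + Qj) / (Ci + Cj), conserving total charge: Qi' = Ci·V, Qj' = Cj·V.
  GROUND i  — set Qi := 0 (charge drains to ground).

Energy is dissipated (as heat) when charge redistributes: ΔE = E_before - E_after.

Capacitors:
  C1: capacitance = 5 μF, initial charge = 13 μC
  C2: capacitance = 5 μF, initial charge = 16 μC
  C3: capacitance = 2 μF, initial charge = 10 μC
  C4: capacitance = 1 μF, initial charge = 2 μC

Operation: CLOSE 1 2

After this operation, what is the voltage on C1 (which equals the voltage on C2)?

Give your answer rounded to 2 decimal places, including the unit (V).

Initial: C1(5μF, Q=13μC, V=2.60V), C2(5μF, Q=16μC, V=3.20V), C3(2μF, Q=10μC, V=5.00V), C4(1μF, Q=2μC, V=2.00V)
Op 1: CLOSE 1-2: Q_total=29.00, C_total=10.00, V=2.90; Q1=14.50, Q2=14.50; dissipated=0.450

Answer: 2.90 V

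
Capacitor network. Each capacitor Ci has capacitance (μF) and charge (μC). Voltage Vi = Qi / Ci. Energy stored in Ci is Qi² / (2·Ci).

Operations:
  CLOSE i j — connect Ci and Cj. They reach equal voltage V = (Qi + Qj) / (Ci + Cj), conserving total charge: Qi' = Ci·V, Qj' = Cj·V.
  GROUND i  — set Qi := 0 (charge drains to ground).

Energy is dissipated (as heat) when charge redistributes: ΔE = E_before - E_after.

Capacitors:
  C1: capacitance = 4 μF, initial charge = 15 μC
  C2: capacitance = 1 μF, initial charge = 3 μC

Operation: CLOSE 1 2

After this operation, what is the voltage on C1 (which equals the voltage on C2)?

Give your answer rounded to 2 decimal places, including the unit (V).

Initial: C1(4μF, Q=15μC, V=3.75V), C2(1μF, Q=3μC, V=3.00V)
Op 1: CLOSE 1-2: Q_total=18.00, C_total=5.00, V=3.60; Q1=14.40, Q2=3.60; dissipated=0.225

Answer: 3.60 V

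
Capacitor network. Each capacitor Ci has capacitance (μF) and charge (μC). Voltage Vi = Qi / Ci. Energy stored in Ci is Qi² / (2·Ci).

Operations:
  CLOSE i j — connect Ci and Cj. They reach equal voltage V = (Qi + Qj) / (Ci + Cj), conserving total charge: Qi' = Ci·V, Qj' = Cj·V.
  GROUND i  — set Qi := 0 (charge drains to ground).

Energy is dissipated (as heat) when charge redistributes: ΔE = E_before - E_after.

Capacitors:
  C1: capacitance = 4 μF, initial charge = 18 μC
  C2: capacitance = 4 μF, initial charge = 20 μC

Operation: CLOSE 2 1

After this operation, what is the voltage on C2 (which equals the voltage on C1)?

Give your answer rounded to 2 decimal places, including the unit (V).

Answer: 4.75 V

Derivation:
Initial: C1(4μF, Q=18μC, V=4.50V), C2(4μF, Q=20μC, V=5.00V)
Op 1: CLOSE 2-1: Q_total=38.00, C_total=8.00, V=4.75; Q2=19.00, Q1=19.00; dissipated=0.250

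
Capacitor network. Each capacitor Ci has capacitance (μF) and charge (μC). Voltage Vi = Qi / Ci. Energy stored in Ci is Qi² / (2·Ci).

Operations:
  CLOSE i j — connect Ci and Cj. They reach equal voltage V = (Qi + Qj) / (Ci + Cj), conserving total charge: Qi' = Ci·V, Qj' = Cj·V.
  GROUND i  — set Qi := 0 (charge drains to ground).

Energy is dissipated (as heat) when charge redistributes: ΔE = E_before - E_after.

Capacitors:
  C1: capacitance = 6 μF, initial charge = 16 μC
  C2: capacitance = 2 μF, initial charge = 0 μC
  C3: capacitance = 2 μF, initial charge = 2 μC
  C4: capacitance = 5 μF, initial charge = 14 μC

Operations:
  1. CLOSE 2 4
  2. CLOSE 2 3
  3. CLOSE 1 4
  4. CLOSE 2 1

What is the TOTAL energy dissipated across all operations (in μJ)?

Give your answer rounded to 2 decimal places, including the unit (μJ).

Initial: C1(6μF, Q=16μC, V=2.67V), C2(2μF, Q=0μC, V=0.00V), C3(2μF, Q=2μC, V=1.00V), C4(5μF, Q=14μC, V=2.80V)
Op 1: CLOSE 2-4: Q_total=14.00, C_total=7.00, V=2.00; Q2=4.00, Q4=10.00; dissipated=5.600
Op 2: CLOSE 2-3: Q_total=6.00, C_total=4.00, V=1.50; Q2=3.00, Q3=3.00; dissipated=0.500
Op 3: CLOSE 1-4: Q_total=26.00, C_total=11.00, V=2.36; Q1=14.18, Q4=11.82; dissipated=0.606
Op 4: CLOSE 2-1: Q_total=17.18, C_total=8.00, V=2.15; Q2=4.30, Q1=12.89; dissipated=0.559
Total dissipated: 7.265 μJ

Answer: 7.27 μJ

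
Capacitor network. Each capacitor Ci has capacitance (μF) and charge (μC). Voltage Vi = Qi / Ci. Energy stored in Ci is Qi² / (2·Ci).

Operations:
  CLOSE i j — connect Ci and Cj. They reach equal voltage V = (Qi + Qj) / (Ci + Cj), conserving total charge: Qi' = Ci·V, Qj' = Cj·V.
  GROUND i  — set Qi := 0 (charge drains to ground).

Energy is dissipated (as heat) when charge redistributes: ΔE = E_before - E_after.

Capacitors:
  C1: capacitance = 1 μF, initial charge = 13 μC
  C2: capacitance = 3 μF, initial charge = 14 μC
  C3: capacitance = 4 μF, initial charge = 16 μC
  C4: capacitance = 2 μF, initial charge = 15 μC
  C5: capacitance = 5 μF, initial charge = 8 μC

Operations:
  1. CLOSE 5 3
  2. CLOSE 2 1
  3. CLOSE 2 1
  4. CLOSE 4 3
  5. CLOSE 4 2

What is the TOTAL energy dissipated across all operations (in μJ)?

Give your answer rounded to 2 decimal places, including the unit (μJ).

Answer: 51.68 μJ

Derivation:
Initial: C1(1μF, Q=13μC, V=13.00V), C2(3μF, Q=14μC, V=4.67V), C3(4μF, Q=16μC, V=4.00V), C4(2μF, Q=15μC, V=7.50V), C5(5μF, Q=8μC, V=1.60V)
Op 1: CLOSE 5-3: Q_total=24.00, C_total=9.00, V=2.67; Q5=13.33, Q3=10.67; dissipated=6.400
Op 2: CLOSE 2-1: Q_total=27.00, C_total=4.00, V=6.75; Q2=20.25, Q1=6.75; dissipated=26.042
Op 3: CLOSE 2-1: Q_total=27.00, C_total=4.00, V=6.75; Q2=20.25, Q1=6.75; dissipated=0.000
Op 4: CLOSE 4-3: Q_total=25.67, C_total=6.00, V=4.28; Q4=8.56, Q3=17.11; dissipated=15.574
Op 5: CLOSE 4-2: Q_total=28.81, C_total=5.00, V=5.76; Q4=11.52, Q2=17.28; dissipated=3.667
Total dissipated: 51.683 μJ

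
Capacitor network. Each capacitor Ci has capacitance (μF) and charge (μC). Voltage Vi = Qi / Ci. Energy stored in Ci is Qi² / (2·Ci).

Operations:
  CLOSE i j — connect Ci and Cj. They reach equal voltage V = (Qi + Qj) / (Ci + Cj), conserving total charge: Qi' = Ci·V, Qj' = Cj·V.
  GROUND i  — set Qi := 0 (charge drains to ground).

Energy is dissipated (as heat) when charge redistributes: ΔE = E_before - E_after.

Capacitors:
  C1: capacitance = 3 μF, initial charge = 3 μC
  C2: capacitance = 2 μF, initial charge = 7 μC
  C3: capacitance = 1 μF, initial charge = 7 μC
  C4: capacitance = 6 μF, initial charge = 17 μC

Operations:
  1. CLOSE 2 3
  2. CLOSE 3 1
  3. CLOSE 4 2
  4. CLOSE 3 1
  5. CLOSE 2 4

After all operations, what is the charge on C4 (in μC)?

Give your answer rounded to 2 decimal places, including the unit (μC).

Answer: 19.75 μC

Derivation:
Initial: C1(3μF, Q=3μC, V=1.00V), C2(2μF, Q=7μC, V=3.50V), C3(1μF, Q=7μC, V=7.00V), C4(6μF, Q=17μC, V=2.83V)
Op 1: CLOSE 2-3: Q_total=14.00, C_total=3.00, V=4.67; Q2=9.33, Q3=4.67; dissipated=4.083
Op 2: CLOSE 3-1: Q_total=7.67, C_total=4.00, V=1.92; Q3=1.92, Q1=5.75; dissipated=5.042
Op 3: CLOSE 4-2: Q_total=26.33, C_total=8.00, V=3.29; Q4=19.75, Q2=6.58; dissipated=2.521
Op 4: CLOSE 3-1: Q_total=7.67, C_total=4.00, V=1.92; Q3=1.92, Q1=5.75; dissipated=0.000
Op 5: CLOSE 2-4: Q_total=26.33, C_total=8.00, V=3.29; Q2=6.58, Q4=19.75; dissipated=0.000
Final charges: Q1=5.75, Q2=6.58, Q3=1.92, Q4=19.75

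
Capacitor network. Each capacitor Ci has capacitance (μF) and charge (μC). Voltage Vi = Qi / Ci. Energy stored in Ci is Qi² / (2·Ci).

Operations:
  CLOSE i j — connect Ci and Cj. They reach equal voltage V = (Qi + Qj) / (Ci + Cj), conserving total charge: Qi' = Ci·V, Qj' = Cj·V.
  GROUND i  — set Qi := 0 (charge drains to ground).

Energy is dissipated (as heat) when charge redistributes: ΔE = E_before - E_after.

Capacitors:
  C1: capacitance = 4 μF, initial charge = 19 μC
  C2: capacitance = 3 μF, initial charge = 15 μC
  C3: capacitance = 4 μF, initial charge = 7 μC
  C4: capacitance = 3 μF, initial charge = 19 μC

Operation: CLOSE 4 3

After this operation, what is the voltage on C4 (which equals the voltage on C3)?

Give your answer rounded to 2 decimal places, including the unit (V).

Answer: 3.71 V

Derivation:
Initial: C1(4μF, Q=19μC, V=4.75V), C2(3μF, Q=15μC, V=5.00V), C3(4μF, Q=7μC, V=1.75V), C4(3μF, Q=19μC, V=6.33V)
Op 1: CLOSE 4-3: Q_total=26.00, C_total=7.00, V=3.71; Q4=11.14, Q3=14.86; dissipated=18.006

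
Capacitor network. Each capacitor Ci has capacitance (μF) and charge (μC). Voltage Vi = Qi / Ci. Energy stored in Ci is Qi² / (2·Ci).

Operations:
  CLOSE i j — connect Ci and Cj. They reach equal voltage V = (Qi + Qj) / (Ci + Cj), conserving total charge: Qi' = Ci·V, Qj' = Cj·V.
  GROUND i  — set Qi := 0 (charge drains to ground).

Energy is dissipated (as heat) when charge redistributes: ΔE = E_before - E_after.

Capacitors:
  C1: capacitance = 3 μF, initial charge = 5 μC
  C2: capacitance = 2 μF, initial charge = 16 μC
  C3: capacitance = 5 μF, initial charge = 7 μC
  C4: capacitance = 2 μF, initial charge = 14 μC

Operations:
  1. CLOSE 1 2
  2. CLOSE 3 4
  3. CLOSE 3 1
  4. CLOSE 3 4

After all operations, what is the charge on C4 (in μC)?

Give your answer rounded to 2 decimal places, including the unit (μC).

Initial: C1(3μF, Q=5μC, V=1.67V), C2(2μF, Q=16μC, V=8.00V), C3(5μF, Q=7μC, V=1.40V), C4(2μF, Q=14μC, V=7.00V)
Op 1: CLOSE 1-2: Q_total=21.00, C_total=5.00, V=4.20; Q1=12.60, Q2=8.40; dissipated=24.067
Op 2: CLOSE 3-4: Q_total=21.00, C_total=7.00, V=3.00; Q3=15.00, Q4=6.00; dissipated=22.400
Op 3: CLOSE 3-1: Q_total=27.60, C_total=8.00, V=3.45; Q3=17.25, Q1=10.35; dissipated=1.350
Op 4: CLOSE 3-4: Q_total=23.25, C_total=7.00, V=3.32; Q3=16.61, Q4=6.64; dissipated=0.145
Final charges: Q1=10.35, Q2=8.40, Q3=16.61, Q4=6.64

Answer: 6.64 μC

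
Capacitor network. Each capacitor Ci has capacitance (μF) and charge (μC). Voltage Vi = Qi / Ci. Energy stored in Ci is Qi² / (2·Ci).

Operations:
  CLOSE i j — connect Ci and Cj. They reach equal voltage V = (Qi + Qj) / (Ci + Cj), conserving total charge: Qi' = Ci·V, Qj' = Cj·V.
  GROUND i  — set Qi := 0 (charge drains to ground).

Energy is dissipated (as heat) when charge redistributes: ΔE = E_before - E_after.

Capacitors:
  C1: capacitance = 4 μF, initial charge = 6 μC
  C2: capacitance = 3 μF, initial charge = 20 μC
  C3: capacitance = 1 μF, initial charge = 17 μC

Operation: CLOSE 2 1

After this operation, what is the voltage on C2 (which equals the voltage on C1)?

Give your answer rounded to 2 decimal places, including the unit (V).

Answer: 3.71 V

Derivation:
Initial: C1(4μF, Q=6μC, V=1.50V), C2(3μF, Q=20μC, V=6.67V), C3(1μF, Q=17μC, V=17.00V)
Op 1: CLOSE 2-1: Q_total=26.00, C_total=7.00, V=3.71; Q2=11.14, Q1=14.86; dissipated=22.881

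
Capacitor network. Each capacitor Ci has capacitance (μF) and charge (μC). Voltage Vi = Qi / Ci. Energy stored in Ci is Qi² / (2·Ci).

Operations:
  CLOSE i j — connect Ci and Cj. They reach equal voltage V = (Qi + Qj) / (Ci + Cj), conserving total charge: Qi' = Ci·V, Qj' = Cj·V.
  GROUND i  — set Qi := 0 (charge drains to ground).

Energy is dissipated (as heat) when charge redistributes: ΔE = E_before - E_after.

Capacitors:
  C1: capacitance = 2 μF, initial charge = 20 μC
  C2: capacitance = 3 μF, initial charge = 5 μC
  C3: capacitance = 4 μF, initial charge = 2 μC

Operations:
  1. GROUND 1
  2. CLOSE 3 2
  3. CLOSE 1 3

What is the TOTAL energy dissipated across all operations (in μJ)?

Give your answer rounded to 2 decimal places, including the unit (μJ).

Answer: 101.83 μJ

Derivation:
Initial: C1(2μF, Q=20μC, V=10.00V), C2(3μF, Q=5μC, V=1.67V), C3(4μF, Q=2μC, V=0.50V)
Op 1: GROUND 1: Q1=0; energy lost=100.000
Op 2: CLOSE 3-2: Q_total=7.00, C_total=7.00, V=1.00; Q3=4.00, Q2=3.00; dissipated=1.167
Op 3: CLOSE 1-3: Q_total=4.00, C_total=6.00, V=0.67; Q1=1.33, Q3=2.67; dissipated=0.667
Total dissipated: 101.833 μJ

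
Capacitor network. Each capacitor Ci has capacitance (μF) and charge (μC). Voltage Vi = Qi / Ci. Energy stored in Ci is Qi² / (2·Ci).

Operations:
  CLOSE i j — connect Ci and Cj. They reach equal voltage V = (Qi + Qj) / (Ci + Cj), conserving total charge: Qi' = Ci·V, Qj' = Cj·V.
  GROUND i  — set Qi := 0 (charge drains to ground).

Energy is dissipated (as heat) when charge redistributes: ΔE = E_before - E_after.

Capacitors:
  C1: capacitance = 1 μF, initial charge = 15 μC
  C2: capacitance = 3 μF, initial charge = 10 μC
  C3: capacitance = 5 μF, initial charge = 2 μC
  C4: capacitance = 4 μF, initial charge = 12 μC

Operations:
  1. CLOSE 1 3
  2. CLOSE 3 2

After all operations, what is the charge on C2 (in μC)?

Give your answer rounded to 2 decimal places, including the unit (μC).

Answer: 9.06 μC

Derivation:
Initial: C1(1μF, Q=15μC, V=15.00V), C2(3μF, Q=10μC, V=3.33V), C3(5μF, Q=2μC, V=0.40V), C4(4μF, Q=12μC, V=3.00V)
Op 1: CLOSE 1-3: Q_total=17.00, C_total=6.00, V=2.83; Q1=2.83, Q3=14.17; dissipated=88.817
Op 2: CLOSE 3-2: Q_total=24.17, C_total=8.00, V=3.02; Q3=15.10, Q2=9.06; dissipated=0.234
Final charges: Q1=2.83, Q2=9.06, Q3=15.10, Q4=12.00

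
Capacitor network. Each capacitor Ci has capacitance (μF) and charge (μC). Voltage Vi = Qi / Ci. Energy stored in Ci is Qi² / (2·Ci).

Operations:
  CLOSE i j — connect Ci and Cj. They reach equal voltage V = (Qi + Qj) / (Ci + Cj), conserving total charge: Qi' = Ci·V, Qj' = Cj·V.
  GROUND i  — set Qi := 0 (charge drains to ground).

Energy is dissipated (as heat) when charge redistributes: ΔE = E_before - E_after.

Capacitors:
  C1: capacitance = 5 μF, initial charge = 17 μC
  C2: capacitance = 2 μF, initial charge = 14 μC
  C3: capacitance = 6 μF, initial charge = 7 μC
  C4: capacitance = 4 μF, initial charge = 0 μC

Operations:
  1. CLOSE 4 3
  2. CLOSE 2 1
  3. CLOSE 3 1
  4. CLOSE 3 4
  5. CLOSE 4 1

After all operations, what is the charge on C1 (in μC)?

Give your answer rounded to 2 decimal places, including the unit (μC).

Initial: C1(5μF, Q=17μC, V=3.40V), C2(2μF, Q=14μC, V=7.00V), C3(6μF, Q=7μC, V=1.17V), C4(4μF, Q=0μC, V=0.00V)
Op 1: CLOSE 4-3: Q_total=7.00, C_total=10.00, V=0.70; Q4=2.80, Q3=4.20; dissipated=1.633
Op 2: CLOSE 2-1: Q_total=31.00, C_total=7.00, V=4.43; Q2=8.86, Q1=22.14; dissipated=9.257
Op 3: CLOSE 3-1: Q_total=26.34, C_total=11.00, V=2.39; Q3=14.37, Q1=11.97; dissipated=18.958
Op 4: CLOSE 3-4: Q_total=17.17, C_total=10.00, V=1.72; Q3=10.30, Q4=6.87; dissipated=3.447
Op 5: CLOSE 4-1: Q_total=18.84, C_total=9.00, V=2.09; Q4=8.37, Q1=10.47; dissipated=0.511
Final charges: Q1=10.47, Q2=8.86, Q3=10.30, Q4=8.37

Answer: 10.47 μC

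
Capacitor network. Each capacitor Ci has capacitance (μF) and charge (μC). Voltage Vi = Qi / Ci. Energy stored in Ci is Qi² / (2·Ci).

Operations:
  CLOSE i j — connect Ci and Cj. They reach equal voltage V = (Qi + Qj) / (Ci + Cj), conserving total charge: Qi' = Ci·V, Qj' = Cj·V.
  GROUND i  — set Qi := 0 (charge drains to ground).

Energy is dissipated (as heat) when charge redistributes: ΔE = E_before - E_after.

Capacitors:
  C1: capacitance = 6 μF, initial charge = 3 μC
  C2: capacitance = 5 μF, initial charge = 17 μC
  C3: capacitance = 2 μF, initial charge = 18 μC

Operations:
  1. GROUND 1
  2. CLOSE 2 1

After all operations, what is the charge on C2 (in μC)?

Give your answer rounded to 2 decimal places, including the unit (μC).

Initial: C1(6μF, Q=3μC, V=0.50V), C2(5μF, Q=17μC, V=3.40V), C3(2μF, Q=18μC, V=9.00V)
Op 1: GROUND 1: Q1=0; energy lost=0.750
Op 2: CLOSE 2-1: Q_total=17.00, C_total=11.00, V=1.55; Q2=7.73, Q1=9.27; dissipated=15.764
Final charges: Q1=9.27, Q2=7.73, Q3=18.00

Answer: 7.73 μC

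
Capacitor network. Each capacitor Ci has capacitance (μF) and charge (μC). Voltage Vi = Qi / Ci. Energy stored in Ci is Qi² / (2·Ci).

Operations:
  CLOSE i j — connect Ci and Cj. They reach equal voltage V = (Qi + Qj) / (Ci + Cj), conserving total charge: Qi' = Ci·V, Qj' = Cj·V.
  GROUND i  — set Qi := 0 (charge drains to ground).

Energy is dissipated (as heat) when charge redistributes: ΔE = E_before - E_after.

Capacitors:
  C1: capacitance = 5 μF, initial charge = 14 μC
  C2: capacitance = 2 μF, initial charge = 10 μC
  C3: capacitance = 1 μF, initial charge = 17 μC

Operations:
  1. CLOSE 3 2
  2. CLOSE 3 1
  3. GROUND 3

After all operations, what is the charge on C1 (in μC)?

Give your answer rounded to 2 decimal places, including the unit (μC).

Initial: C1(5μF, Q=14μC, V=2.80V), C2(2μF, Q=10μC, V=5.00V), C3(1μF, Q=17μC, V=17.00V)
Op 1: CLOSE 3-2: Q_total=27.00, C_total=3.00, V=9.00; Q3=9.00, Q2=18.00; dissipated=48.000
Op 2: CLOSE 3-1: Q_total=23.00, C_total=6.00, V=3.83; Q3=3.83, Q1=19.17; dissipated=16.017
Op 3: GROUND 3: Q3=0; energy lost=7.347
Final charges: Q1=19.17, Q2=18.00, Q3=0.00

Answer: 19.17 μC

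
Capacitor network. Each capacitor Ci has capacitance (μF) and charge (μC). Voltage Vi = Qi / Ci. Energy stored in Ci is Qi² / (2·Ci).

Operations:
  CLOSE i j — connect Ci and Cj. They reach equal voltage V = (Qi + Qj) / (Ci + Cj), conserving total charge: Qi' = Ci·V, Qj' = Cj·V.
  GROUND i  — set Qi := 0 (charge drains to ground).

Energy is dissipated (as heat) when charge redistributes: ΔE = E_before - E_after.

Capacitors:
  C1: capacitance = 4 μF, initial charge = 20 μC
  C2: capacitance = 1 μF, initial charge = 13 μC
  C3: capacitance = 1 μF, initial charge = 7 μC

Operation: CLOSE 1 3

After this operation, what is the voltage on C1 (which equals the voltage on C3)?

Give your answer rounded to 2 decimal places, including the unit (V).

Initial: C1(4μF, Q=20μC, V=5.00V), C2(1μF, Q=13μC, V=13.00V), C3(1μF, Q=7μC, V=7.00V)
Op 1: CLOSE 1-3: Q_total=27.00, C_total=5.00, V=5.40; Q1=21.60, Q3=5.40; dissipated=1.600

Answer: 5.40 V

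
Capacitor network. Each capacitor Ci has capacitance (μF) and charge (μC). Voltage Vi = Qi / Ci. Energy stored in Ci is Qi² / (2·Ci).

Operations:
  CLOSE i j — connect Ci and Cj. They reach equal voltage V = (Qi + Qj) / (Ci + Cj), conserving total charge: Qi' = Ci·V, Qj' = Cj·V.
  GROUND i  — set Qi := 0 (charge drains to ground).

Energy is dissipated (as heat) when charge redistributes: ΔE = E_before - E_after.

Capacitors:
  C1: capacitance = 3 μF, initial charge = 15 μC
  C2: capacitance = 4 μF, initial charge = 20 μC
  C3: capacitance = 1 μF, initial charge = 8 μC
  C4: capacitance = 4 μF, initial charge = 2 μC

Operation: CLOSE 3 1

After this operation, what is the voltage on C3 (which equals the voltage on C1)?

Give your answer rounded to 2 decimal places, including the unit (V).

Initial: C1(3μF, Q=15μC, V=5.00V), C2(4μF, Q=20μC, V=5.00V), C3(1μF, Q=8μC, V=8.00V), C4(4μF, Q=2μC, V=0.50V)
Op 1: CLOSE 3-1: Q_total=23.00, C_total=4.00, V=5.75; Q3=5.75, Q1=17.25; dissipated=3.375

Answer: 5.75 V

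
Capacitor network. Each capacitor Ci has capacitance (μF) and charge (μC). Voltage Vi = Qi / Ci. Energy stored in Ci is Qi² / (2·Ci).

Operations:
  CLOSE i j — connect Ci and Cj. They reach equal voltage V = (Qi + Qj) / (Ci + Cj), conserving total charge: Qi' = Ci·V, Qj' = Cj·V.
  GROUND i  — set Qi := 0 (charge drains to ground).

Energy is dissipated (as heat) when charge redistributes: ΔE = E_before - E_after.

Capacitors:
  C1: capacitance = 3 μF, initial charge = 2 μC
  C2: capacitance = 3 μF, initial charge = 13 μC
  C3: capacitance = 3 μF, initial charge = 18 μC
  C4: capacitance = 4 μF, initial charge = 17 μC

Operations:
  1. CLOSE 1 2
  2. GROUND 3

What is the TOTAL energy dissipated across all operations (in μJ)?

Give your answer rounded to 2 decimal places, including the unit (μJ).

Answer: 64.08 μJ

Derivation:
Initial: C1(3μF, Q=2μC, V=0.67V), C2(3μF, Q=13μC, V=4.33V), C3(3μF, Q=18μC, V=6.00V), C4(4μF, Q=17μC, V=4.25V)
Op 1: CLOSE 1-2: Q_total=15.00, C_total=6.00, V=2.50; Q1=7.50, Q2=7.50; dissipated=10.083
Op 2: GROUND 3: Q3=0; energy lost=54.000
Total dissipated: 64.083 μJ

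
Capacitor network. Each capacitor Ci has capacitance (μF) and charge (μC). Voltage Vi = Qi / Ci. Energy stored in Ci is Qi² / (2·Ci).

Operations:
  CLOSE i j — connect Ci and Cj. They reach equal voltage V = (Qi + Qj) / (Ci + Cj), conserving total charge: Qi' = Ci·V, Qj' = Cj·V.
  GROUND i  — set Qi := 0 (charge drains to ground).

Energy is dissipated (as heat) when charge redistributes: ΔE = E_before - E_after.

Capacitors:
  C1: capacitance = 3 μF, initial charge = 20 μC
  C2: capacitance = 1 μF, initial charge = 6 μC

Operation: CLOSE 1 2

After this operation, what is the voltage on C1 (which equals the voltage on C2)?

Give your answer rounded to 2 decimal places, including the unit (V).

Answer: 6.50 V

Derivation:
Initial: C1(3μF, Q=20μC, V=6.67V), C2(1μF, Q=6μC, V=6.00V)
Op 1: CLOSE 1-2: Q_total=26.00, C_total=4.00, V=6.50; Q1=19.50, Q2=6.50; dissipated=0.167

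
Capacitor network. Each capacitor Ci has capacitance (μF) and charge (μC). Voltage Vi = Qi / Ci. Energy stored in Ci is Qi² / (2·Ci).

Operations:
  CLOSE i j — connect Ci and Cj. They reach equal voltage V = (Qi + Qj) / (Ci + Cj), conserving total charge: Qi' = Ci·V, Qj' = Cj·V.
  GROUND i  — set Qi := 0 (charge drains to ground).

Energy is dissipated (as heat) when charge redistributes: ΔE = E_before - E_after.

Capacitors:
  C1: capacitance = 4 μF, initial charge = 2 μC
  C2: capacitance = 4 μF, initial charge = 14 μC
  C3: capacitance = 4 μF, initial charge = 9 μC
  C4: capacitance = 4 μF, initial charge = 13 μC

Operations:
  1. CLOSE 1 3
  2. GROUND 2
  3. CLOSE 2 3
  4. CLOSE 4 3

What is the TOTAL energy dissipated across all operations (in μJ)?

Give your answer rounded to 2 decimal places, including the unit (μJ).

Answer: 36.02 μJ

Derivation:
Initial: C1(4μF, Q=2μC, V=0.50V), C2(4μF, Q=14μC, V=3.50V), C3(4μF, Q=9μC, V=2.25V), C4(4μF, Q=13μC, V=3.25V)
Op 1: CLOSE 1-3: Q_total=11.00, C_total=8.00, V=1.38; Q1=5.50, Q3=5.50; dissipated=3.062
Op 2: GROUND 2: Q2=0; energy lost=24.500
Op 3: CLOSE 2-3: Q_total=5.50, C_total=8.00, V=0.69; Q2=2.75, Q3=2.75; dissipated=1.891
Op 4: CLOSE 4-3: Q_total=15.75, C_total=8.00, V=1.97; Q4=7.88, Q3=7.88; dissipated=6.566
Total dissipated: 36.020 μJ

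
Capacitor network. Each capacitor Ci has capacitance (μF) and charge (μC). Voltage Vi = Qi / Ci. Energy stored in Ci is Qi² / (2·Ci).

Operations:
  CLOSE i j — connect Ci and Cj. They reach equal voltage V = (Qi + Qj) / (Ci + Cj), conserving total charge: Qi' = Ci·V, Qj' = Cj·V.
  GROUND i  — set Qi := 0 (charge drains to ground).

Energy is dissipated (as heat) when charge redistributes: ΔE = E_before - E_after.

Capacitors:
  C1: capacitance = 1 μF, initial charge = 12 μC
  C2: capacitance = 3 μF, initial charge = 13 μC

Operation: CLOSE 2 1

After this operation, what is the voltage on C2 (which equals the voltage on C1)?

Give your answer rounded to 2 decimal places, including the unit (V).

Initial: C1(1μF, Q=12μC, V=12.00V), C2(3μF, Q=13μC, V=4.33V)
Op 1: CLOSE 2-1: Q_total=25.00, C_total=4.00, V=6.25; Q2=18.75, Q1=6.25; dissipated=22.042

Answer: 6.25 V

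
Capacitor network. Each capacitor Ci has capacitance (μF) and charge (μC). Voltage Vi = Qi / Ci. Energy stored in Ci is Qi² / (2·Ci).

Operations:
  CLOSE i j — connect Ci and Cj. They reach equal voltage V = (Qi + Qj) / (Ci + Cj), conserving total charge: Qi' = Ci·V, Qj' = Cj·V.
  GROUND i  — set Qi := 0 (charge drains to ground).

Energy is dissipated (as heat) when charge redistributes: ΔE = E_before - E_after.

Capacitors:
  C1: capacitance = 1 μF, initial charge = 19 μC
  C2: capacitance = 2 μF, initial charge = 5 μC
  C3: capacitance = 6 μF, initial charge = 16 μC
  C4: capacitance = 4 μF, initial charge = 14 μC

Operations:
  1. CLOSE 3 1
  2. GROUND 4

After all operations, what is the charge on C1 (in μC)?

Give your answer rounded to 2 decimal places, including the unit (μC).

Initial: C1(1μF, Q=19μC, V=19.00V), C2(2μF, Q=5μC, V=2.50V), C3(6μF, Q=16μC, V=2.67V), C4(4μF, Q=14μC, V=3.50V)
Op 1: CLOSE 3-1: Q_total=35.00, C_total=7.00, V=5.00; Q3=30.00, Q1=5.00; dissipated=114.333
Op 2: GROUND 4: Q4=0; energy lost=24.500
Final charges: Q1=5.00, Q2=5.00, Q3=30.00, Q4=0.00

Answer: 5.00 μC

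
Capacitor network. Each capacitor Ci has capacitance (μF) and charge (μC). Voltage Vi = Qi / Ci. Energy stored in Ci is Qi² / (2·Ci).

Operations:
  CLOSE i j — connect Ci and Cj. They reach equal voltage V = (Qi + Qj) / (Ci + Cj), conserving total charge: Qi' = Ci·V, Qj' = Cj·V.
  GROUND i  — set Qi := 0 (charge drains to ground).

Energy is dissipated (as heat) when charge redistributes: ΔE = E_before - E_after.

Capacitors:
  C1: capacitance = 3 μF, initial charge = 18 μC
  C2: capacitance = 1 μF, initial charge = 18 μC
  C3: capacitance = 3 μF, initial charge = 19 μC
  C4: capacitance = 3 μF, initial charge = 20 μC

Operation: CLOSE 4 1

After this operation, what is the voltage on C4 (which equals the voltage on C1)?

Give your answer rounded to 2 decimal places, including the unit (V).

Answer: 6.33 V

Derivation:
Initial: C1(3μF, Q=18μC, V=6.00V), C2(1μF, Q=18μC, V=18.00V), C3(3μF, Q=19μC, V=6.33V), C4(3μF, Q=20μC, V=6.67V)
Op 1: CLOSE 4-1: Q_total=38.00, C_total=6.00, V=6.33; Q4=19.00, Q1=19.00; dissipated=0.333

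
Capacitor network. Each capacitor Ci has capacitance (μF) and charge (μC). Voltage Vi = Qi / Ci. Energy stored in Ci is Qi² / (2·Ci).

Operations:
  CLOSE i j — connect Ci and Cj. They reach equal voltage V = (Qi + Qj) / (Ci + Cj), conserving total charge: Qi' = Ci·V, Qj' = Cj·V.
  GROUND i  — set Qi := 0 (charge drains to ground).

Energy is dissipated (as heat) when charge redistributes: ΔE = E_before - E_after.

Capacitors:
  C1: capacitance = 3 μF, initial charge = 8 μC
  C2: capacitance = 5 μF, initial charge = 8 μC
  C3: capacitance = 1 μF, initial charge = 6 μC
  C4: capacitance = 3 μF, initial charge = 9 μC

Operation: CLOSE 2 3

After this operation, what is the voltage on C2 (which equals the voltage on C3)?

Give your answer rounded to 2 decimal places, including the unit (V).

Initial: C1(3μF, Q=8μC, V=2.67V), C2(5μF, Q=8μC, V=1.60V), C3(1μF, Q=6μC, V=6.00V), C4(3μF, Q=9μC, V=3.00V)
Op 1: CLOSE 2-3: Q_total=14.00, C_total=6.00, V=2.33; Q2=11.67, Q3=2.33; dissipated=8.067

Answer: 2.33 V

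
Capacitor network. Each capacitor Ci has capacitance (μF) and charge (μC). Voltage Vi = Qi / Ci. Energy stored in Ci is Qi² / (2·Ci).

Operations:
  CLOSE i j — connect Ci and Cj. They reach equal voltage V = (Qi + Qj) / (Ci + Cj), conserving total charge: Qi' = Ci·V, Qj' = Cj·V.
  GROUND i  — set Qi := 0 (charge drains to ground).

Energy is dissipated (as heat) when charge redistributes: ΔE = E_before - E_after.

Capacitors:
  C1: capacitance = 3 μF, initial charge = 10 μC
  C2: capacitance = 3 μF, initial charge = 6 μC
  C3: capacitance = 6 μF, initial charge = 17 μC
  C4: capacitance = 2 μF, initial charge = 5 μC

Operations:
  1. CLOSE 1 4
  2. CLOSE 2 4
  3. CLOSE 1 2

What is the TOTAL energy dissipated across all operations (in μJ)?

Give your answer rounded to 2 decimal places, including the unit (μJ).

Answer: 1.29 μJ

Derivation:
Initial: C1(3μF, Q=10μC, V=3.33V), C2(3μF, Q=6μC, V=2.00V), C3(6μF, Q=17μC, V=2.83V), C4(2μF, Q=5μC, V=2.50V)
Op 1: CLOSE 1-4: Q_total=15.00, C_total=5.00, V=3.00; Q1=9.00, Q4=6.00; dissipated=0.417
Op 2: CLOSE 2-4: Q_total=12.00, C_total=5.00, V=2.40; Q2=7.20, Q4=4.80; dissipated=0.600
Op 3: CLOSE 1-2: Q_total=16.20, C_total=6.00, V=2.70; Q1=8.10, Q2=8.10; dissipated=0.270
Total dissipated: 1.287 μJ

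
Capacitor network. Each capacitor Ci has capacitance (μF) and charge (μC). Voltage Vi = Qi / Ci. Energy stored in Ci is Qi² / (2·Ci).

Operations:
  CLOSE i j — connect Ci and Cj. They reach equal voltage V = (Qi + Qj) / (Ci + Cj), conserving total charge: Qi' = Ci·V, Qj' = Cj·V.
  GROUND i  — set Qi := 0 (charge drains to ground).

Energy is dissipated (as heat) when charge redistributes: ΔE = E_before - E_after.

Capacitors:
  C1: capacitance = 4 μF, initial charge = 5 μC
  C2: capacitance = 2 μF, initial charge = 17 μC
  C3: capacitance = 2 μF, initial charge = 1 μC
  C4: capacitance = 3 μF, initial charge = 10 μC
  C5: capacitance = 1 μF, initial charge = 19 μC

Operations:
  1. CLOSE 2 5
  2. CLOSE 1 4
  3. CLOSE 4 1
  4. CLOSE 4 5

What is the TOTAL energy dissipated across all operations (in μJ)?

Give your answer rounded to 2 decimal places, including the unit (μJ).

Answer: 76.91 μJ

Derivation:
Initial: C1(4μF, Q=5μC, V=1.25V), C2(2μF, Q=17μC, V=8.50V), C3(2μF, Q=1μC, V=0.50V), C4(3μF, Q=10μC, V=3.33V), C5(1μF, Q=19μC, V=19.00V)
Op 1: CLOSE 2-5: Q_total=36.00, C_total=3.00, V=12.00; Q2=24.00, Q5=12.00; dissipated=36.750
Op 2: CLOSE 1-4: Q_total=15.00, C_total=7.00, V=2.14; Q1=8.57, Q4=6.43; dissipated=3.720
Op 3: CLOSE 4-1: Q_total=15.00, C_total=7.00, V=2.14; Q4=6.43, Q1=8.57; dissipated=0.000
Op 4: CLOSE 4-5: Q_total=18.43, C_total=4.00, V=4.61; Q4=13.82, Q5=4.61; dissipated=36.436
Total dissipated: 76.906 μJ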